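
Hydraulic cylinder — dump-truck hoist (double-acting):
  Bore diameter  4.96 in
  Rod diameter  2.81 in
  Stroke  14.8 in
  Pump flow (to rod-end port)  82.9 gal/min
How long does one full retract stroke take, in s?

t ≈ 0.608 s

Rod-side annular area A_ann = π/4 × (4.96² − 2.81²) = 13.12 in^2
Swept volume V = A × L; t = V / Q = A·L / Q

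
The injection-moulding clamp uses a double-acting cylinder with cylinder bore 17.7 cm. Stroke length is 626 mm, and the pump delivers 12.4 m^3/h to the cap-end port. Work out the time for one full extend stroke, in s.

Cap-side area A_cap = π/4 × (17.7 cm)² = 246.1 cm^2
Swept volume V = A × L; t = V / Q = A·L / Q

t ≈ 4.47 s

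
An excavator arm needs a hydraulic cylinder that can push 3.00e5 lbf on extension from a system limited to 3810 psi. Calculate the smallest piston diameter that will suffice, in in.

Extension force acts on the full piston face: F = P × (π/4)D².
D = √(4F / (πP)) = √(4 × 3.00e5 lbf / (π × 3810 psi))

D ≈ 10.0 in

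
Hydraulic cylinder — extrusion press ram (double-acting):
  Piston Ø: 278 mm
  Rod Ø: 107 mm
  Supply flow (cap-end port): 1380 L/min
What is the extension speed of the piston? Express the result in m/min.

v ≈ 22.7 m/min

Cap-side area A_cap = π/4 × (278 mm)² = 60700 mm^2
v = Q / A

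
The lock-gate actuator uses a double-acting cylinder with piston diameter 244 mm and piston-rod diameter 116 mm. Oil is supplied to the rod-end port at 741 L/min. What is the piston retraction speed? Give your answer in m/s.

v ≈ 0.341 m/s

Rod-side annular area A_ann = π/4 × (244² − 116²) = 36190 mm^2
Flow into the rod-end port fills the annular volume.
v = Q / A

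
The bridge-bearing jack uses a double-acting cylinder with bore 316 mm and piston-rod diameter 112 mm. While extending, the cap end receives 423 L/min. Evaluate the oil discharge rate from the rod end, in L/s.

Cap-side area A_cap = π/4 × (316 mm)² = 78430 mm^2
Rod-side annular area A_ann = π/4 × (316² − 112²) = 68570 mm^2
Piston speed v = Q_in/A_cap; rod-end outflow Q_out = v × A_ann = Q_in × A_ann/A_cap.

Q_out ≈ 6.16 L/s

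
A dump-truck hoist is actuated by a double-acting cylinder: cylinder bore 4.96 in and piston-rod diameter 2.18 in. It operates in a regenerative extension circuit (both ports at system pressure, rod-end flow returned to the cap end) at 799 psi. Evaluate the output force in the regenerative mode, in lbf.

With equal pressure on both faces, forces on the annular region cancel; the net push is pressure × rod cross-section.
Rod cross-section A_rod = π/4 × (2.18 in)² = 3.733 in^2
F = P × A_rod

F ≈ 2980 lbf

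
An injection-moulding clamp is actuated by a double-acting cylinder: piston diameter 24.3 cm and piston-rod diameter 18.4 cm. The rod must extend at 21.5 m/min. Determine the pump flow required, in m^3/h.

Cap-side area A_cap = π/4 × (24.3 cm)² = 463.8 cm^2
Q = A × v

Q ≈ 59.8 m^3/h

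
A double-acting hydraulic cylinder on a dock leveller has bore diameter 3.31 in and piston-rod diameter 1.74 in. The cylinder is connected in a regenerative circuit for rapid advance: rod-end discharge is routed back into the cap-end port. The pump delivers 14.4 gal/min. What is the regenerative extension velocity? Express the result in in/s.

In regeneration the rod-end outflow joins the pump flow into the cap end, so the net volume the pump must supply per unit advance equals the rod cross-section area.
Rod cross-section A_rod = π/4 × (1.74 in)² = 2.378 in^2
v = Q_pump / A_rod

v ≈ 23.3 in/s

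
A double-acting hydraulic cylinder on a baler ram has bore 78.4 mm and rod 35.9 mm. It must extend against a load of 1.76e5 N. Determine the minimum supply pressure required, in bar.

P ≈ 365 bar

Cap-side area A_cap = π/4 × (78.4 mm)² = 4827 mm^2
P = F / A = 1.76e5 N / A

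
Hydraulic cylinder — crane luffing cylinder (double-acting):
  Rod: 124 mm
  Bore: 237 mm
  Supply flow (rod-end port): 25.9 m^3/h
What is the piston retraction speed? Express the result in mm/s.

Rod-side annular area A_ann = π/4 × (237² − 124²) = 32040 mm^2
Flow into the rod-end port fills the annular volume.
v = Q / A

v ≈ 225 mm/s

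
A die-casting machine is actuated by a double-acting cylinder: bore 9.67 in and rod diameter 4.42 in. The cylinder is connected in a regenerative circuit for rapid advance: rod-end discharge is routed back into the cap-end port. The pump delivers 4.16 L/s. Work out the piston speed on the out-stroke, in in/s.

In regeneration the rod-end outflow joins the pump flow into the cap end, so the net volume the pump must supply per unit advance equals the rod cross-section area.
Rod cross-section A_rod = π/4 × (4.42 in)² = 15.34 in^2
v = Q_pump / A_rod

v ≈ 16.5 in/s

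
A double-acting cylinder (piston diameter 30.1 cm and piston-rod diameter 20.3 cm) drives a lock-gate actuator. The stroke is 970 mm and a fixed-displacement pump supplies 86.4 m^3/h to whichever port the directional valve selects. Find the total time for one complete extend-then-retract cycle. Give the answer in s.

Cap-side area A_cap = π/4 × (30.1 cm)² = 711.6 cm^2
Rod-side annular area A_ann = π/4 × (30.1² − 20.3²) = 387.9 cm^2
t_ext = A_cap·L/Q = 2.876 s
t_ret = A_ann·L/Q = 1.568 s
t_cycle = t_ext + t_ret

t ≈ 4.44 s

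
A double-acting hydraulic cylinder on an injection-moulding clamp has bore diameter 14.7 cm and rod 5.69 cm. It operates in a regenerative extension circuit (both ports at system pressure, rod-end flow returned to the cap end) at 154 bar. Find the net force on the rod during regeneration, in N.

With equal pressure on both faces, forces on the annular region cancel; the net push is pressure × rod cross-section.
Rod cross-section A_rod = π/4 × (5.69 cm)² = 25.43 cm^2
F = P × A_rod

F ≈ 39200 N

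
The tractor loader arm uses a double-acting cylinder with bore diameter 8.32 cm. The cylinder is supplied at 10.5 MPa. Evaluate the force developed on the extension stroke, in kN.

F ≈ 57.1 kN

Cap-side area A_cap = π/4 × (8.32 cm)² = 54.37 cm^2
F = P × A_cap = 10.5 MPa × A_cap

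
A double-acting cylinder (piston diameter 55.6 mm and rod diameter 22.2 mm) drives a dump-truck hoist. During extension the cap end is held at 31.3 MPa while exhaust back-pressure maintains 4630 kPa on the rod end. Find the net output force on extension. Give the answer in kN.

Cap-side area A_cap = π/4 × (55.6 mm)² = 2428 mm^2
Rod-side annular area A_ann = π/4 × (55.6² − 22.2²) = 2041 mm^2
Net thrust = P_cap·A_cap − P_rod·A_ann = 75.99 kN − 9.449 kN

F ≈ 66.5 kN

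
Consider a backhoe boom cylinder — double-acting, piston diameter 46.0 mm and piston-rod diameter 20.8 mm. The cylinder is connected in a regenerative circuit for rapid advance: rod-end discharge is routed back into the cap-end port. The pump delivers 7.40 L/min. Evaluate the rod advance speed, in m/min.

In regeneration the rod-end outflow joins the pump flow into the cap end, so the net volume the pump must supply per unit advance equals the rod cross-section area.
Rod cross-section A_rod = π/4 × (20.8 mm)² = 339.8 mm^2
v = Q_pump / A_rod

v ≈ 21.8 m/min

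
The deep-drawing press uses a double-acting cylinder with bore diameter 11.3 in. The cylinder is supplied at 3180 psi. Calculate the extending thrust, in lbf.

F ≈ 3.19e5 lbf

Cap-side area A_cap = π/4 × (11.3 in)² = 100.3 in^2
F = P × A_cap = 3180 psi × A_cap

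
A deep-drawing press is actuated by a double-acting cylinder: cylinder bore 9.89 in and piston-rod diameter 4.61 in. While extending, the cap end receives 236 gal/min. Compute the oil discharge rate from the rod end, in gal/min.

Cap-side area A_cap = π/4 × (9.89 in)² = 76.82 in^2
Rod-side annular area A_ann = π/4 × (9.89² − 4.61²) = 60.13 in^2
Piston speed v = Q_in/A_cap; rod-end outflow Q_out = v × A_ann = Q_in × A_ann/A_cap.

Q_out ≈ 185 gal/min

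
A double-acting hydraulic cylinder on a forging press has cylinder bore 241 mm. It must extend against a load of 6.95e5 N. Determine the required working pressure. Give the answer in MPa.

P ≈ 15.2 MPa

Cap-side area A_cap = π/4 × (241 mm)² = 45620 mm^2
P = F / A = 6.95e5 N / A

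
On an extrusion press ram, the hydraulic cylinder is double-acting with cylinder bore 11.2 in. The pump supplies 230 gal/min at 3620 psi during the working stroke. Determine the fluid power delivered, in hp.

W ≈ 486 hp

Hydraulic power = P × Q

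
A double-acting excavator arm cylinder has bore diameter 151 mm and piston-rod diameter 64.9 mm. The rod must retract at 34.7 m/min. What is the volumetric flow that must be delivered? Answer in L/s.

Rod-side annular area A_ann = π/4 × (151² − 64.9²) = 14600 mm^2
Q = A × v

Q ≈ 8.44 L/s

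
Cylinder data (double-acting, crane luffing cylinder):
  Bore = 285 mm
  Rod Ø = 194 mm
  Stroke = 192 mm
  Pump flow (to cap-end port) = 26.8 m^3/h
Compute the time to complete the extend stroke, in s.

Cap-side area A_cap = π/4 × (285 mm)² = 63790 mm^2
Swept volume V = A × L; t = V / Q = A·L / Q

t ≈ 1.65 s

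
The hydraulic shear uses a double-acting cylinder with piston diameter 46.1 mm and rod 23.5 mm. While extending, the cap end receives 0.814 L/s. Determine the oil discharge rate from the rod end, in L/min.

Cap-side area A_cap = π/4 × (46.1 mm)² = 1669 mm^2
Rod-side annular area A_ann = π/4 × (46.1² − 23.5²) = 1235 mm^2
Piston speed v = Q_in/A_cap; rod-end outflow Q_out = v × A_ann = Q_in × A_ann/A_cap.

Q_out ≈ 36.1 L/min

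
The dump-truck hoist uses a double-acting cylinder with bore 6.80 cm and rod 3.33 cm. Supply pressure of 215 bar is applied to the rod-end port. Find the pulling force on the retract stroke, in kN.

Rod-side annular area A_ann = π/4 × (6.80² − 3.33²) = 27.61 cm^2
On retraction the pressure acts on the annular area (bore minus rod).
F = P × A_ann

F ≈ 59.4 kN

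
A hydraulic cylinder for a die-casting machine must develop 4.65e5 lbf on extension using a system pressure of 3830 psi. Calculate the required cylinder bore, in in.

D ≈ 12.4 in

Extension force acts on the full piston face: F = P × (π/4)D².
D = √(4F / (πP)) = √(4 × 4.65e5 lbf / (π × 3830 psi))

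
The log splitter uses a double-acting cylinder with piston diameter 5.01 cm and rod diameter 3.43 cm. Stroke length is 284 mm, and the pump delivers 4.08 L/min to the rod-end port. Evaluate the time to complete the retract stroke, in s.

t ≈ 4.37 s

Rod-side annular area A_ann = π/4 × (5.01² − 3.43²) = 10.47 cm^2
Swept volume V = A × L; t = V / Q = A·L / Q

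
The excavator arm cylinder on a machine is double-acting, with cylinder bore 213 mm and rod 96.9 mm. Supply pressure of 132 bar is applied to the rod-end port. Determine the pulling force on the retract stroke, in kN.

Rod-side annular area A_ann = π/4 × (213² − 96.9²) = 28260 mm^2
On retraction the pressure acts on the annular area (bore minus rod).
F = P × A_ann

F ≈ 373 kN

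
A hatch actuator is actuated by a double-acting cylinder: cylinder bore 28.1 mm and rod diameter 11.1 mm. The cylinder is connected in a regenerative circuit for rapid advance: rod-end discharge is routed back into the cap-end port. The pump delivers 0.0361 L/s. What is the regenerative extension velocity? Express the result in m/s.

In regeneration the rod-end outflow joins the pump flow into the cap end, so the net volume the pump must supply per unit advance equals the rod cross-section area.
Rod cross-section A_rod = π/4 × (11.1 mm)² = 96.77 mm^2
v = Q_pump / A_rod

v ≈ 0.373 m/s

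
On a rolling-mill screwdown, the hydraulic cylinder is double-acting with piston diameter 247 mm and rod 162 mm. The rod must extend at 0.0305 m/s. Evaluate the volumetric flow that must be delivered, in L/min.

Q ≈ 87.7 L/min

Cap-side area A_cap = π/4 × (247 mm)² = 47920 mm^2
Q = A × v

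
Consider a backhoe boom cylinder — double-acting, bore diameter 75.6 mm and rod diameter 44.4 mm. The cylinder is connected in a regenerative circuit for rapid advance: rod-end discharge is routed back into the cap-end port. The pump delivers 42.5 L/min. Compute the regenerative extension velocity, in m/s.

In regeneration the rod-end outflow joins the pump flow into the cap end, so the net volume the pump must supply per unit advance equals the rod cross-section area.
Rod cross-section A_rod = π/4 × (44.4 mm)² = 1548 mm^2
v = Q_pump / A_rod

v ≈ 0.457 m/s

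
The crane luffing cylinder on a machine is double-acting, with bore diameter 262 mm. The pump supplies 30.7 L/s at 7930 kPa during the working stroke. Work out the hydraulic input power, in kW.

W ≈ 243 kW

Hydraulic power = P × Q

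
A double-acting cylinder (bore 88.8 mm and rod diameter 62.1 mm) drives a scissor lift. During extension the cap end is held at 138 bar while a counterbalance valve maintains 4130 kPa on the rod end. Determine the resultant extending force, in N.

Cap-side area A_cap = π/4 × (88.8 mm)² = 6193 mm^2
Rod-side annular area A_ann = π/4 × (88.8² − 62.1²) = 3164 mm^2
Net thrust = P_cap·A_cap − P_rod·A_ann = 85470 N − 13070 N

F ≈ 72400 N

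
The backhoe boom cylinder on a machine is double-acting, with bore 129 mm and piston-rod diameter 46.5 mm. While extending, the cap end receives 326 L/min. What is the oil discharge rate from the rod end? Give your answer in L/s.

Cap-side area A_cap = π/4 × (129 mm)² = 13070 mm^2
Rod-side annular area A_ann = π/4 × (129² − 46.5²) = 11370 mm^2
Piston speed v = Q_in/A_cap; rod-end outflow Q_out = v × A_ann = Q_in × A_ann/A_cap.

Q_out ≈ 4.73 L/s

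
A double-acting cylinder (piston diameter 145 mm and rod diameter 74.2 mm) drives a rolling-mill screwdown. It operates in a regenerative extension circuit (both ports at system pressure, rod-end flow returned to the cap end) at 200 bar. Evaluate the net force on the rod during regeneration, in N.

With equal pressure on both faces, forces on the annular region cancel; the net push is pressure × rod cross-section.
Rod cross-section A_rod = π/4 × (74.2 mm)² = 4324 mm^2
F = P × A_rod

F ≈ 86500 N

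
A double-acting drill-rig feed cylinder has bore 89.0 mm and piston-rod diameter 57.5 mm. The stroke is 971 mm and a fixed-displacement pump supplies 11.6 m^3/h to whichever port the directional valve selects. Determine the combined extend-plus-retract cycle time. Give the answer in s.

Cap-side area A_cap = π/4 × (89.0 mm)² = 6221 mm^2
Rod-side annular area A_ann = π/4 × (89.0² − 57.5²) = 3624 mm^2
t_ext = A_cap·L/Q = 1.875 s
t_ret = A_ann·L/Q = 1.092 s
t_cycle = t_ext + t_ret

t ≈ 2.97 s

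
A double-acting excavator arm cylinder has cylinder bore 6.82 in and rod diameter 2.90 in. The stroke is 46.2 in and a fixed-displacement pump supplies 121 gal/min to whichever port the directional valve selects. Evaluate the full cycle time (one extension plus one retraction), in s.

Cap-side area A_cap = π/4 × (6.82 in)² = 36.53 in^2
Rod-side annular area A_ann = π/4 × (6.82² − 2.90²) = 29.93 in^2
t_ext = A_cap·L/Q = 3.623 s
t_ret = A_ann·L/Q = 2.968 s
t_cycle = t_ext + t_ret

t ≈ 6.59 s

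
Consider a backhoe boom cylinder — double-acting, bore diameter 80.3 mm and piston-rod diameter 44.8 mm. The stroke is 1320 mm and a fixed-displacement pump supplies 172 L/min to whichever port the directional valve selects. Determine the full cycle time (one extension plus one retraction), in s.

Cap-side area A_cap = π/4 × (80.3 mm)² = 5064 mm^2
Rod-side annular area A_ann = π/4 × (80.3² − 44.8²) = 3488 mm^2
t_ext = A_cap·L/Q = 2.332 s
t_ret = A_ann·L/Q = 1.606 s
t_cycle = t_ext + t_ret

t ≈ 3.94 s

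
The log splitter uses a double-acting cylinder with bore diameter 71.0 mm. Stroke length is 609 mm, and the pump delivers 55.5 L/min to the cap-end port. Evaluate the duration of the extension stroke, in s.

t ≈ 2.61 s

Cap-side area A_cap = π/4 × (71.0 mm)² = 3959 mm^2
Swept volume V = A × L; t = V / Q = A·L / Q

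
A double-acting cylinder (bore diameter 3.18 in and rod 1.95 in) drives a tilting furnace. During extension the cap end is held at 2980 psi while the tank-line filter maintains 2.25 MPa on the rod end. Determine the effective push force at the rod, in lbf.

Cap-side area A_cap = π/4 × (3.18 in)² = 7.942 in^2
Rod-side annular area A_ann = π/4 × (3.18² − 1.95²) = 4.956 in^2
Net thrust = P_cap·A_cap − P_rod·A_ann = 23670 lbf − 1617 lbf

F ≈ 22100 lbf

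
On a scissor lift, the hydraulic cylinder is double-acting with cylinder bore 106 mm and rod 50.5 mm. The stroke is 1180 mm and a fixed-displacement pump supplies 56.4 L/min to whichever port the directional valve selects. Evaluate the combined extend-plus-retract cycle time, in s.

t ≈ 19.6 s

Cap-side area A_cap = π/4 × (106 mm)² = 8825 mm^2
Rod-side annular area A_ann = π/4 × (106² − 50.5²) = 6822 mm^2
t_ext = A_cap·L/Q = 11.08 s
t_ret = A_ann·L/Q = 8.564 s
t_cycle = t_ext + t_ret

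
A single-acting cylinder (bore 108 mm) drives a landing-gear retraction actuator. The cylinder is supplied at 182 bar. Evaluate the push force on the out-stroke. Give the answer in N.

F ≈ 1.67e5 N

Cap-side area A_cap = π/4 × (108 mm)² = 9161 mm^2
F = P × A_cap = 182 bar × A_cap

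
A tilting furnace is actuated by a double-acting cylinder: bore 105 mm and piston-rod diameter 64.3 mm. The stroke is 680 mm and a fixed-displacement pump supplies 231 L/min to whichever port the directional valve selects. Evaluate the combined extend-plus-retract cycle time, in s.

Cap-side area A_cap = π/4 × (105 mm)² = 8659 mm^2
Rod-side annular area A_ann = π/4 × (105² − 64.3²) = 5412 mm^2
t_ext = A_cap·L/Q = 1.529 s
t_ret = A_ann·L/Q = 0.9558 s
t_cycle = t_ext + t_ret

t ≈ 2.49 s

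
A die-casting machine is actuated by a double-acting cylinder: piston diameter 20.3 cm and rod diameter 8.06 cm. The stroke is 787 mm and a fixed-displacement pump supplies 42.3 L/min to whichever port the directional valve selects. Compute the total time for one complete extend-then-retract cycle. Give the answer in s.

Cap-side area A_cap = π/4 × (20.3 cm)² = 323.7 cm^2
Rod-side annular area A_ann = π/4 × (20.3² − 8.06²) = 272.6 cm^2
t_ext = A_cap·L/Q = 36.13 s
t_ret = A_ann·L/Q = 30.43 s
t_cycle = t_ext + t_ret

t ≈ 66.6 s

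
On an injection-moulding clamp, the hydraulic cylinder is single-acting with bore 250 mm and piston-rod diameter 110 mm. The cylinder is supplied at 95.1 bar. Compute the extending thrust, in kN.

F ≈ 467 kN

Cap-side area A_cap = π/4 × (250 mm)² = 49090 mm^2
F = P × A_cap = 95.1 bar × A_cap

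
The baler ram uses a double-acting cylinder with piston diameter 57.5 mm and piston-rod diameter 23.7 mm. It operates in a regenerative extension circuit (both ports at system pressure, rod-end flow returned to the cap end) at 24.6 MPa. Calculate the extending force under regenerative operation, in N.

F ≈ 10900 N

With equal pressure on both faces, forces on the annular region cancel; the net push is pressure × rod cross-section.
Rod cross-section A_rod = π/4 × (23.7 mm)² = 441.2 mm^2
F = P × A_rod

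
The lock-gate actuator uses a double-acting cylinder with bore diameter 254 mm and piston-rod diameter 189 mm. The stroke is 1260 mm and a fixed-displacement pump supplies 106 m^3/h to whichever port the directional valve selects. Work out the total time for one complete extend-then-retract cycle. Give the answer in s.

t ≈ 3.14 s

Cap-side area A_cap = π/4 × (254 mm)² = 50670 mm^2
Rod-side annular area A_ann = π/4 × (254² − 189²) = 22620 mm^2
t_ext = A_cap·L/Q = 2.168 s
t_ret = A_ann·L/Q = 0.9678 s
t_cycle = t_ext + t_ret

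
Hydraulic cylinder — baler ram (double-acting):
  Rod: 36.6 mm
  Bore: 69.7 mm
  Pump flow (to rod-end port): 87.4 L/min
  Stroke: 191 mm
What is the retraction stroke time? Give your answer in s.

t ≈ 0.362 s

Rod-side annular area A_ann = π/4 × (69.7² − 36.6²) = 2763 mm^2
Swept volume V = A × L; t = V / Q = A·L / Q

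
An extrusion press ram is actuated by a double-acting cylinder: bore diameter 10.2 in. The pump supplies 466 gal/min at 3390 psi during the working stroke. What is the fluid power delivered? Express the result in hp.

W ≈ 922 hp

Hydraulic power = P × Q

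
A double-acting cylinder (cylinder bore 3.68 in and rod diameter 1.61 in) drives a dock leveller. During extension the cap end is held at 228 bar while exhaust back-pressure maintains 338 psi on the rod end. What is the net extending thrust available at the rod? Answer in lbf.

F ≈ 32300 lbf

Cap-side area A_cap = π/4 × (3.68 in)² = 10.64 in^2
Rod-side annular area A_ann = π/4 × (3.68² − 1.61²) = 8.600 in^2
Net thrust = P_cap·A_cap − P_rod·A_ann = 35170 lbf − 2907 lbf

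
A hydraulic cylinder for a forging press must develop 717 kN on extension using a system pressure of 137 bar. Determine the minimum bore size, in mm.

Extension force acts on the full piston face: F = P × (π/4)D².
D = √(4F / (πP)) = √(4 × 717 kN / (π × 137 bar))

D ≈ 258 mm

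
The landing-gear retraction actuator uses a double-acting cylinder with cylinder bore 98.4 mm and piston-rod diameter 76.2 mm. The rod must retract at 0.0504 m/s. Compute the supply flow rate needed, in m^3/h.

Rod-side annular area A_ann = π/4 × (98.4² − 76.2²) = 3044 mm^2
Q = A × v

Q ≈ 0.552 m^3/h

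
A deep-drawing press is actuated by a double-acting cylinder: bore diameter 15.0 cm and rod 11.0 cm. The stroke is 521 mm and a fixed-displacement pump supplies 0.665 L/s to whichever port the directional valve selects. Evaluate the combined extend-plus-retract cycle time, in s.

Cap-side area A_cap = π/4 × (15.0 cm)² = 176.7 cm^2
Rod-side annular area A_ann = π/4 × (15.0² − 11.0²) = 81.68 cm^2
t_ext = A_cap·L/Q = 13.84 s
t_ret = A_ann·L/Q = 6.399 s
t_cycle = t_ext + t_ret

t ≈ 20.2 s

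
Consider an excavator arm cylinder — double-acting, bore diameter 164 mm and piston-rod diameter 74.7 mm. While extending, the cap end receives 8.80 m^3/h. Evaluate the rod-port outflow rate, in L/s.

Q_out ≈ 1.94 L/s

Cap-side area A_cap = π/4 × (164 mm)² = 21120 mm^2
Rod-side annular area A_ann = π/4 × (164² − 74.7²) = 16740 mm^2
Piston speed v = Q_in/A_cap; rod-end outflow Q_out = v × A_ann = Q_in × A_ann/A_cap.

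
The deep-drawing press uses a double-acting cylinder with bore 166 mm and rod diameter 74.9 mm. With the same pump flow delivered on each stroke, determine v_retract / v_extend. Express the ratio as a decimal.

Cap-side area A_cap = π/4 × (166 mm)² = 21640 mm^2
Rod-side annular area A_ann = π/4 × (166² − 74.9²) = 17240 mm^2
For equal Q, v ∝ 1/A, so v_ret/v_ext = A_cap/A_ann.

v_ret/v_ext ≈ 1.26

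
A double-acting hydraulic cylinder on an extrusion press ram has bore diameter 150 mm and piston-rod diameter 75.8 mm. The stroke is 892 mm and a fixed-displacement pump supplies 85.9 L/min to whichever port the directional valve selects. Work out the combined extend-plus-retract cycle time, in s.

t ≈ 19.2 s

Cap-side area A_cap = π/4 × (150 mm)² = 17670 mm^2
Rod-side annular area A_ann = π/4 × (150² − 75.8²) = 13160 mm^2
t_ext = A_cap·L/Q = 11.01 s
t_ret = A_ann·L/Q = 8.199 s
t_cycle = t_ext + t_ret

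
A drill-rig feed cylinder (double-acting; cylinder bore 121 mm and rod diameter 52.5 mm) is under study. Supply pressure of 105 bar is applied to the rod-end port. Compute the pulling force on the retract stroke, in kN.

F ≈ 98.0 kN

Rod-side annular area A_ann = π/4 × (121² − 52.5²) = 9334 mm^2
On retraction the pressure acts on the annular area (bore minus rod).
F = P × A_ann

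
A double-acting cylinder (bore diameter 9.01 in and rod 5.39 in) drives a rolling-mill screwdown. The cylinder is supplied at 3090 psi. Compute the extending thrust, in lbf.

F ≈ 1.97e5 lbf

Cap-side area A_cap = π/4 × (9.01 in)² = 63.76 in^2
F = P × A_cap = 3090 psi × A_cap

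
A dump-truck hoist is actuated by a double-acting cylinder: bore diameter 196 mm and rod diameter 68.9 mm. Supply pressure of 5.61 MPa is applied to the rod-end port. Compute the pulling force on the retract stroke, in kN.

F ≈ 148 kN

Rod-side annular area A_ann = π/4 × (196² − 68.9²) = 26440 mm^2
On retraction the pressure acts on the annular area (bore minus rod).
F = P × A_ann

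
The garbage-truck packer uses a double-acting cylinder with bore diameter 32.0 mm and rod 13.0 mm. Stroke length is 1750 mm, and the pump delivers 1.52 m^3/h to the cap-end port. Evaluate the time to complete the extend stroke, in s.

t ≈ 3.33 s

Cap-side area A_cap = π/4 × (32.0 mm)² = 804.2 mm^2
Swept volume V = A × L; t = V / Q = A·L / Q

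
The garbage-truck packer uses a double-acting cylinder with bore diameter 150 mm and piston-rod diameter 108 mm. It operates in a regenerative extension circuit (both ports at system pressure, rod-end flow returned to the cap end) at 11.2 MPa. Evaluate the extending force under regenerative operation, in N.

With equal pressure on both faces, forces on the annular region cancel; the net push is pressure × rod cross-section.
Rod cross-section A_rod = π/4 × (108 mm)² = 9161 mm^2
F = P × A_rod

F ≈ 1.03e5 N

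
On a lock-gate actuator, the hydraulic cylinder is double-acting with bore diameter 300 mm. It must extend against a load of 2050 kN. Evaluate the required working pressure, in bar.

Cap-side area A_cap = π/4 × (300 mm)² = 70690 mm^2
P = F / A = 2050 kN / A

P ≈ 290 bar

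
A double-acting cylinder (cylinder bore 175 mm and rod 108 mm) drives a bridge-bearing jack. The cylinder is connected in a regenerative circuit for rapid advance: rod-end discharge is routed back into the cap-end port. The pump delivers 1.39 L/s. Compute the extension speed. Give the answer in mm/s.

v ≈ 152 mm/s

In regeneration the rod-end outflow joins the pump flow into the cap end, so the net volume the pump must supply per unit advance equals the rod cross-section area.
Rod cross-section A_rod = π/4 × (108 mm)² = 9161 mm^2
v = Q_pump / A_rod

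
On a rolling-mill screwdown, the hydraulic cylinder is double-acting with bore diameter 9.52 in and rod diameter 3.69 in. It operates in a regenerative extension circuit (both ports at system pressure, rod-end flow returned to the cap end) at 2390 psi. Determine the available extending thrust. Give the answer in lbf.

With equal pressure on both faces, forces on the annular region cancel; the net push is pressure × rod cross-section.
Rod cross-section A_rod = π/4 × (3.69 in)² = 10.69 in^2
F = P × A_rod

F ≈ 25600 lbf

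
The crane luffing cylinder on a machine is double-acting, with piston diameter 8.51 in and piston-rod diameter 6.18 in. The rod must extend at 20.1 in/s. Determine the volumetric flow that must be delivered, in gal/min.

Cap-side area A_cap = π/4 × (8.51 in)² = 56.88 in^2
Q = A × v

Q ≈ 297 gal/min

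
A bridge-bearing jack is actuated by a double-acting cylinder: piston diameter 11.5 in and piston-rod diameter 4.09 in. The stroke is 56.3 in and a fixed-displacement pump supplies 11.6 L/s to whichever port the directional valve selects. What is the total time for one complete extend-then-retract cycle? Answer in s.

t ≈ 15.5 s

Cap-side area A_cap = π/4 × (11.5 in)² = 103.9 in^2
Rod-side annular area A_ann = π/4 × (11.5² − 4.09²) = 90.73 in^2
t_ext = A_cap·L/Q = 8.261 s
t_ret = A_ann·L/Q = 7.216 s
t_cycle = t_ext + t_ret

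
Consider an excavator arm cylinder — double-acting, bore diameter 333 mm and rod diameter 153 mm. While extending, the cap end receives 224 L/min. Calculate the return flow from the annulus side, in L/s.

Cap-side area A_cap = π/4 × (333 mm)² = 87090 mm^2
Rod-side annular area A_ann = π/4 × (333² − 153²) = 68710 mm^2
Piston speed v = Q_in/A_cap; rod-end outflow Q_out = v × A_ann = Q_in × A_ann/A_cap.

Q_out ≈ 2.95 L/s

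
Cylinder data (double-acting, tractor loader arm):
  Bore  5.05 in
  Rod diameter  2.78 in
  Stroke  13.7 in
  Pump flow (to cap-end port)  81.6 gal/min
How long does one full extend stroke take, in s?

t ≈ 0.873 s

Cap-side area A_cap = π/4 × (5.05 in)² = 20.03 in^2
Swept volume V = A × L; t = V / Q = A·L / Q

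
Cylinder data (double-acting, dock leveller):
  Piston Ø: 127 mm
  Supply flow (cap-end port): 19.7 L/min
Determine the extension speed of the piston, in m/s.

v ≈ 0.0259 m/s

Cap-side area A_cap = π/4 × (127 mm)² = 12670 mm^2
v = Q / A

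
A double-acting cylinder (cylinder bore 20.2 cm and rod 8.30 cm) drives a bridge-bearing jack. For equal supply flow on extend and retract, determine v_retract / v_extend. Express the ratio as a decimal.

v_ret/v_ext ≈ 1.20

Cap-side area A_cap = π/4 × (20.2 cm)² = 320.5 cm^2
Rod-side annular area A_ann = π/4 × (20.2² − 8.30²) = 266.4 cm^2
For equal Q, v ∝ 1/A, so v_ret/v_ext = A_cap/A_ann.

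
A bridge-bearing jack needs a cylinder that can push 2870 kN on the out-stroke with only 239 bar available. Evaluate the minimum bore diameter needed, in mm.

Extension force acts on the full piston face: F = P × (π/4)D².
D = √(4F / (πP)) = √(4 × 2870 kN / (π × 239 bar))

D ≈ 391 mm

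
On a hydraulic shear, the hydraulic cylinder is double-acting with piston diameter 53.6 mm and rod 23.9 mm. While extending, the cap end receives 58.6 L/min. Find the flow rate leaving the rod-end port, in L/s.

Cap-side area A_cap = π/4 × (53.6 mm)² = 2256 mm^2
Rod-side annular area A_ann = π/4 × (53.6² − 23.9²) = 1808 mm^2
Piston speed v = Q_in/A_cap; rod-end outflow Q_out = v × A_ann = Q_in × A_ann/A_cap.

Q_out ≈ 0.782 L/s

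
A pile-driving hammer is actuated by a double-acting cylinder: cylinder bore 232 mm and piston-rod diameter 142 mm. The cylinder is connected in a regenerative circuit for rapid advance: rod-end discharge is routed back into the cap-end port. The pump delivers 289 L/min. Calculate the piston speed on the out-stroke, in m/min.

In regeneration the rod-end outflow joins the pump flow into the cap end, so the net volume the pump must supply per unit advance equals the rod cross-section area.
Rod cross-section A_rod = π/4 × (142 mm)² = 15840 mm^2
v = Q_pump / A_rod

v ≈ 18.2 m/min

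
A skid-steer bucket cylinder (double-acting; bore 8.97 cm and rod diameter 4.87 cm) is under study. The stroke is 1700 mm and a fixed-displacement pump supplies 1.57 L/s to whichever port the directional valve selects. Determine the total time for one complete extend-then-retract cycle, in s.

t ≈ 11.7 s

Cap-side area A_cap = π/4 × (8.97 cm)² = 63.19 cm^2
Rod-side annular area A_ann = π/4 × (8.97² − 4.87²) = 44.57 cm^2
t_ext = A_cap·L/Q = 6.843 s
t_ret = A_ann·L/Q = 4.826 s
t_cycle = t_ext + t_ret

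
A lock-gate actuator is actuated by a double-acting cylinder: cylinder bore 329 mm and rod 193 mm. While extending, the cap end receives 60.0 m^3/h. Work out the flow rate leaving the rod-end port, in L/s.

Q_out ≈ 10.9 L/s

Cap-side area A_cap = π/4 × (329 mm)² = 85010 mm^2
Rod-side annular area A_ann = π/4 × (329² − 193²) = 55760 mm^2
Piston speed v = Q_in/A_cap; rod-end outflow Q_out = v × A_ann = Q_in × A_ann/A_cap.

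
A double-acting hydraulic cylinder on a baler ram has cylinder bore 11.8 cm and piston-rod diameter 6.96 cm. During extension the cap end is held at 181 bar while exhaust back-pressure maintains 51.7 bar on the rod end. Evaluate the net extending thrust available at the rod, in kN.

Cap-side area A_cap = π/4 × (11.8 cm)² = 109.4 cm^2
Rod-side annular area A_ann = π/4 × (11.8² − 6.96²) = 71.31 cm^2
Net thrust = P_cap·A_cap − P_rod·A_ann = 197.9 kN − 36.87 kN

F ≈ 161 kN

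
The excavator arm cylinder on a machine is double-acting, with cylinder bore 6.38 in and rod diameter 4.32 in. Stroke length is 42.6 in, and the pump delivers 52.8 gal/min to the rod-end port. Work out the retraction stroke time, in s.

t ≈ 3.63 s

Rod-side annular area A_ann = π/4 × (6.38² − 4.32²) = 17.31 in^2
Swept volume V = A × L; t = V / Q = A·L / Q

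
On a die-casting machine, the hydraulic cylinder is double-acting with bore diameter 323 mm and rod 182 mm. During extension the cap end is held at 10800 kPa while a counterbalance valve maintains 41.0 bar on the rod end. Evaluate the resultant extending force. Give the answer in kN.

F ≈ 656 kN

Cap-side area A_cap = π/4 × (323 mm)² = 81940 mm^2
Rod-side annular area A_ann = π/4 × (323² − 182²) = 55920 mm^2
Net thrust = P_cap·A_cap − P_rod·A_ann = 884.9 kN − 229.3 kN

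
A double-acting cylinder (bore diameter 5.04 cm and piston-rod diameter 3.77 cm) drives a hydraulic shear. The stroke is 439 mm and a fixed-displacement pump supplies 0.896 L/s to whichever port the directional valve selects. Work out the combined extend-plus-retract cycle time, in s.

t ≈ 1.41 s

Cap-side area A_cap = π/4 × (5.04 cm)² = 19.95 cm^2
Rod-side annular area A_ann = π/4 × (5.04² − 3.77²) = 8.788 cm^2
t_ext = A_cap·L/Q = 0.9775 s
t_ret = A_ann·L/Q = 0.4306 s
t_cycle = t_ext + t_ret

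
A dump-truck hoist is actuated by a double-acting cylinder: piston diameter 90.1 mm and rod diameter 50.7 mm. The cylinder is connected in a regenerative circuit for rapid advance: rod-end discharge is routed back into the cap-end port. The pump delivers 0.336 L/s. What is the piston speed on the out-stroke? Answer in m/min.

In regeneration the rod-end outflow joins the pump flow into the cap end, so the net volume the pump must supply per unit advance equals the rod cross-section area.
Rod cross-section A_rod = π/4 × (50.7 mm)² = 2019 mm^2
v = Q_pump / A_rod

v ≈ 9.99 m/min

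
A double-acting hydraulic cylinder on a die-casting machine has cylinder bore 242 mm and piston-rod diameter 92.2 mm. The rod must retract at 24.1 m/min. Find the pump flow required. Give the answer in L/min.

Rod-side annular area A_ann = π/4 × (242² − 92.2²) = 39320 mm^2
Q = A × v

Q ≈ 948 L/min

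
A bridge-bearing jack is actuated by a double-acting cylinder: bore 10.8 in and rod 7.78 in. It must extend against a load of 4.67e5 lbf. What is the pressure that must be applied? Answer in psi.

P ≈ 5100 psi

Cap-side area A_cap = π/4 × (10.8 in)² = 91.61 in^2
P = F / A = 4.67e5 lbf / A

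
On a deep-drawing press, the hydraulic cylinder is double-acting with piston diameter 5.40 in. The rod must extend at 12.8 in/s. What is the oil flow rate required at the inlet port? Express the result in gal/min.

Cap-side area A_cap = π/4 × (5.40 in)² = 22.90 in^2
Q = A × v

Q ≈ 76.1 gal/min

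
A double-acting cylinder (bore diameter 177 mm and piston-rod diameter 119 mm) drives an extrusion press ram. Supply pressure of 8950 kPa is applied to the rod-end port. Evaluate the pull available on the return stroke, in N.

Rod-side annular area A_ann = π/4 × (177² − 119²) = 13480 mm^2
On retraction the pressure acts on the annular area (bore minus rod).
F = P × A_ann

F ≈ 1.21e5 N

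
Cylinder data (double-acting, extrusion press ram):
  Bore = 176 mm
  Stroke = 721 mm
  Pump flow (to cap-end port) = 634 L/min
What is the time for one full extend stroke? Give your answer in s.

t ≈ 1.66 s

Cap-side area A_cap = π/4 × (176 mm)² = 24330 mm^2
Swept volume V = A × L; t = V / Q = A·L / Q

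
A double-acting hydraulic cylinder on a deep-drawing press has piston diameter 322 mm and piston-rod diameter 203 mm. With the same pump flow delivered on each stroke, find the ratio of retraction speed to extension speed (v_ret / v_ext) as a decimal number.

Cap-side area A_cap = π/4 × (322 mm)² = 81430 mm^2
Rod-side annular area A_ann = π/4 × (322² − 203²) = 49070 mm^2
For equal Q, v ∝ 1/A, so v_ret/v_ext = A_cap/A_ann.

v_ret/v_ext ≈ 1.66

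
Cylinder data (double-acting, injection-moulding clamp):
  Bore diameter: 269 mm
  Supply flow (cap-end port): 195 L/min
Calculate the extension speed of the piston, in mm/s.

Cap-side area A_cap = π/4 × (269 mm)² = 56830 mm^2
v = Q / A

v ≈ 57.2 mm/s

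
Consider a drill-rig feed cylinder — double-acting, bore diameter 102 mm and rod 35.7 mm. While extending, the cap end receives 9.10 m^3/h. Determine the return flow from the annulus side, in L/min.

Cap-side area A_cap = π/4 × (102 mm)² = 8171 mm^2
Rod-side annular area A_ann = π/4 × (102² − 35.7²) = 7170 mm^2
Piston speed v = Q_in/A_cap; rod-end outflow Q_out = v × A_ann = Q_in × A_ann/A_cap.

Q_out ≈ 133 L/min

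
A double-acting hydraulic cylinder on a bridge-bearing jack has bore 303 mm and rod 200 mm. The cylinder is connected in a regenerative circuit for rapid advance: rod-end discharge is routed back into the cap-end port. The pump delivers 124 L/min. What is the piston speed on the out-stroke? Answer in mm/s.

v ≈ 65.8 mm/s

In regeneration the rod-end outflow joins the pump flow into the cap end, so the net volume the pump must supply per unit advance equals the rod cross-section area.
Rod cross-section A_rod = π/4 × (200 mm)² = 31420 mm^2
v = Q_pump / A_rod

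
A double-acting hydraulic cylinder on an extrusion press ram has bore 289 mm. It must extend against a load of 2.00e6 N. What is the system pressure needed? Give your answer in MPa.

P ≈ 30.5 MPa

Cap-side area A_cap = π/4 × (289 mm)² = 65600 mm^2
P = F / A = 2.00e6 N / A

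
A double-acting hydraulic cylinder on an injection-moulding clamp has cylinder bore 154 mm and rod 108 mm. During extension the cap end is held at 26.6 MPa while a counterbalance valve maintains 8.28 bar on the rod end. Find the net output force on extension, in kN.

F ≈ 488 kN

Cap-side area A_cap = π/4 × (154 mm)² = 18630 mm^2
Rod-side annular area A_ann = π/4 × (154² − 108²) = 9466 mm^2
Net thrust = P_cap·A_cap − P_rod·A_ann = 495.5 kN − 7.838 kN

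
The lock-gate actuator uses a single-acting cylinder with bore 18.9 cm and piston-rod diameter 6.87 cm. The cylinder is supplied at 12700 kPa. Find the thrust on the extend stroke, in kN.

F ≈ 356 kN

Cap-side area A_cap = π/4 × (18.9 cm)² = 280.6 cm^2
F = P × A_cap = 12700 kPa × A_cap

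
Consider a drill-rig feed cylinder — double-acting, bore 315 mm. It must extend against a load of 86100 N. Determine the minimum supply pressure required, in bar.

P ≈ 11.0 bar

Cap-side area A_cap = π/4 × (315 mm)² = 77930 mm^2
P = F / A = 86100 N / A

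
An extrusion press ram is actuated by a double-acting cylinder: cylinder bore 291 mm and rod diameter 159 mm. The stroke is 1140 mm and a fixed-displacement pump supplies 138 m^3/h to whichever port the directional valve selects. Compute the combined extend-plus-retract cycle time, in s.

t ≈ 3.37 s

Cap-side area A_cap = π/4 × (291 mm)² = 66510 mm^2
Rod-side annular area A_ann = π/4 × (291² − 159²) = 46650 mm^2
t_ext = A_cap·L/Q = 1.978 s
t_ret = A_ann·L/Q = 1.387 s
t_cycle = t_ext + t_ret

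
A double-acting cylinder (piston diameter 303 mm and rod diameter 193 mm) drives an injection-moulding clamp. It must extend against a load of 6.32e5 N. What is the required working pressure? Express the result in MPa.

P ≈ 8.76 MPa

Cap-side area A_cap = π/4 × (303 mm)² = 72110 mm^2
P = F / A = 6.32e5 N / A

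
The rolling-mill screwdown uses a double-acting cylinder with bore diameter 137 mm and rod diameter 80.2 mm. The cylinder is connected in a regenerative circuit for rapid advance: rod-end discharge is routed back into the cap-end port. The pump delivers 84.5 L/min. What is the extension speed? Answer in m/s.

In regeneration the rod-end outflow joins the pump flow into the cap end, so the net volume the pump must supply per unit advance equals the rod cross-section area.
Rod cross-section A_rod = π/4 × (80.2 mm)² = 5052 mm^2
v = Q_pump / A_rod

v ≈ 0.279 m/s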